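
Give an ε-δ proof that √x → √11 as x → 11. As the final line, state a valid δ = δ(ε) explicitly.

δ = min(11, √11·ε)

Fix ε > 0. We want δ > 0 such that 0 < |x − 11| < δ implies |√x − √11| < ε.
Rationalise: √x − √11 = (x − 11)/(√x + √11), so |√x − √11| = |x − 11|/(√x + √11).
Restrict δ ≤ 11 so that |x − 11| < 11 forces x > 0, and then √x + √11 > √11.
Hence |√x − √11| < |x − 11|/√11, which is < ε once |x − 11| < √11·ε.
Take δ = min(11, √11·ε). If 0 < |x − 11| < δ then x > 0 and |√x − √11| < |x − 11|/√11 < ε.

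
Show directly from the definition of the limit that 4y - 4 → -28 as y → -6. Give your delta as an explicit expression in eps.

delta = eps/4

Suppose eps > 0. We need delta > 0 so that 0 < |y + 6| < delta implies |(4y - 4) + 28| < eps.
|(4y - 4) + 28| = |4y + 24| = 4|y + 6|.
So 4|y + 6| < eps exactly when |y + 6| < eps/4.
Take delta = eps/4. If 0 < |y + 6| < delta then |(4y - 4) + 28| = 4|y + 6| < 4·(eps/4) = eps.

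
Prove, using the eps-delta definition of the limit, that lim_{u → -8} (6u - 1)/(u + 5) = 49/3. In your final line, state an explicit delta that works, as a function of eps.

Let eps > 0. We want delta > 0 with 0 < |u + 8| < delta ⇒ |(6u - 1)/(u + 5) − (49/3)| < eps.
Combining over a common denominator, (6u - 1)/(u + 5) − (49/3) = [(6u - 1)·(-3) − (-49)·(u + 5)] / [(-3)·(u + 5)] = 31(u + 8) / ((-3)(u + 5)).
So |(6u - 1)/(u + 5) − (49/3)| = 31|u + 8| / (3·|u + 5|).
Require delta ≤ 3/2, so |u + 5| ≥ |-3| − |u + 8| > 3 − 3/2 = 3/2.
Hence |(6u - 1)/(u + 5) − (49/3)| < 31|u + 8|/(3·(3/2)) = (62/9)|u + 8|, which is < eps once |u + 8| < (9/62)eps.
Take delta = min(3/2, (9/62)eps). Then 0 < |u + 8| < delta forces both bounds, so |(6u - 1)/(u + 5) − (49/3)| < eps.

delta = min(3/2, (9/62)eps)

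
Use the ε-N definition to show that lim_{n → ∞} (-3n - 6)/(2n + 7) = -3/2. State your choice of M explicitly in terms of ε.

M = (9/4)/ε

Let ε > 0 be given. For n ≥ 1, |(-3n - 6)/(2n + 7) + 3/2| = |9|/(2(2n + 7)) = 9/(2(2n + 7)).
Since 2n + 7 ≥ 2n for n ≥ 1, this is ≤ 9/(2·2n) = (9/4)/n.
So |(-3n - 6)/(2n + 7) + 3/2| < ε whenever n > (9/4)/ε.
Take M = (9/4)/ε. If n > M then |(-3n - 6)/(2n + 7) + 3/2| ≤ (9/4)/n < ε.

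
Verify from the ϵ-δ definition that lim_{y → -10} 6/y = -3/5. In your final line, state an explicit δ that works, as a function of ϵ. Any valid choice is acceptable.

Let ϵ > 0. We seek δ > 0 such that 0 < |y + 10| < δ implies |6/y + 3/5| < ϵ.
|6/y + 3/5| = 6·|-10 − y|/(10·|y|) = 6|y + 10|/(10|y|).
Require δ ≤ 5 so that |y| > 10 − 5 = 5, hence 10|y| > 50.
Then |6/y + 3/5| < 6|y + 10|/50, which is < ϵ when |y + 10| < (25/3)ϵ.
Take δ = min(5, (25/3)ϵ). Then 0 < |y + 10| < δ gives both |y + 10| < 5 and |y + 10| < (25/3)ϵ, so |6/y + 3/5| < ϵ.

δ = min(5, (25/3)ϵ)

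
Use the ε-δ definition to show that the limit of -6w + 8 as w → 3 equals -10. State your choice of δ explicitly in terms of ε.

δ = ε/6

Let ε > 0. We need δ > 0 so that 0 < |w − 3| < δ implies |(-6w + 8) + 10| < ε.
|(-6w + 8) + 10| = |-6w + 18| = 6|w − 3|.
Thus it suffices that |w − 3| < ε/6.
Choosing δ = ε/6 gives |(-6w + 8) + 10| = 6|w − 3| < ε whenever |w − 3| < δ.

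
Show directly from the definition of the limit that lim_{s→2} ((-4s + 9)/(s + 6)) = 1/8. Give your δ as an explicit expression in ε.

δ = min(4, (32/33)ε)

Fix ε > 0. We want δ > 0 with 0 < |s − 2| < δ ⇒ |(-4s + 9)/(s + 6) − (1/8)| < ε.
Combining over a common denominator, (-4s + 9)/(s + 6) − (1/8) = [(-4s + 9)·8 − 1·(s + 6)] / [8·(s + 6)] = -33(s − 2) / (8(s + 6)).
So |(-4s + 9)/(s + 6) − (1/8)| = 33|s − 2| / (8·|s + 6|).
Require δ ≤ 4, so |s + 6| ≥ |8| − |s − 2| > 8 − 4 = 4.
Hence |(-4s + 9)/(s + 6) − (1/8)| < 33|s − 2|/(8·4) = (33/32)|s − 2|, which is < ε once |s − 2| < (32/33)ε.
Take δ = min(4, (32/33)ε). Then 0 < |s − 2| < δ forces both bounds, so |(-4s + 9)/(s + 6) − (1/8)| < ε.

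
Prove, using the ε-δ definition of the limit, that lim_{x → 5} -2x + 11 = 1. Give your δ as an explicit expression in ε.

Let ε > 0. We need δ > 0 so that 0 < |x − 5| < δ implies |(-2x + 11) − 1| < ε.
|(-2x + 11) − 1| = |-2x + 10| = 2|x − 5|.
Thus it suffices that |x − 5| < ε/2.
Choosing δ = ε/2 gives |(-2x + 11) − 1| = 2|x − 5| < ε whenever |x − 5| < δ.

δ = ε/2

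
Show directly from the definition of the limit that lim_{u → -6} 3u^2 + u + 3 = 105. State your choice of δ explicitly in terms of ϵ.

Let ϵ > 0 be given. We want δ > 0 such that 0 < |u + 6| < δ implies |(3u^2 + u + 3) − 105| < ϵ.
(3u^2 + u + 3) − 105 = 3u^2 + u - 102 = (u + 6)(3u - 17).
So |(3u^2 + u + 3) − 105| = |u + 6|·|3u - 17|.
Assume first that |u + 6| < 1, so |u| < 7. Then |3u - 17| ≤ 3·7 + 17 = 38.
Hence |(3u^2 + u + 3) − 105| ≤ 38|u + 6| < ϵ provided |u + 6| < ϵ/38.
Take δ = min(1, ϵ/38). Then 0 < |u + 6| < δ gives both |u + 6| < 1 and |u + 6| < ϵ/38, so |(3u^2 + u + 3) − 105| < ϵ.

δ = min(1, ϵ/38)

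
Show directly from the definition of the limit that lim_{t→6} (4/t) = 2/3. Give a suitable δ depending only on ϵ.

Suppose ϵ > 0. We seek δ > 0 such that 0 < |t − 6| < δ implies |4/t − (2/3)| < ϵ.
|4/t − (2/3)| = 4·|6 − t|/(6·|t|) = 4|t − 6|/(6|t|).
Restrict δ ≤ 3. Then |t − 6| < 3 gives |t| > 3, so 6|t| > 18.
Then |4/t − (2/3)| < 4|t − 6|/18, which is < ϵ when |t − 6| < (9/2)ϵ.
Take δ = min(3, (9/2)ϵ). Then 0 < |t − 6| < δ gives both |t − 6| < 3 and |t − 6| < (9/2)ϵ, so |4/t − (2/3)| < ϵ.

δ = min(3, (9/2)ϵ)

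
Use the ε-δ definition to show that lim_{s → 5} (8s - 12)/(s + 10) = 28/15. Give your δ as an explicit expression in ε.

δ = min(15/2, (225/184)ε)

Let ε > 0. We want δ > 0 with 0 < |s − 5| < δ ⇒ |(8s - 12)/(s + 10) − (28/15)| < ε.
Combining over a common denominator, (8s - 12)/(s + 10) − (28/15) = [(8s - 12)·15 − 28·(s + 10)] / [15·(s + 10)] = 92(s − 5) / (15(s + 10)).
So |(8s - 12)/(s + 10) − (28/15)| = 92|s − 5| / (15·|s + 10|).
Restrict δ ≤ 15/2. Then |s − 5| < 15/2 gives |s + 10| = |(s − 5) + 15| ≥ 15 − 15/2 = 15/2.
Hence |(8s - 12)/(s + 10) − (28/15)| < 92|s − 5|/(15·(15/2)) = (184/225)|s − 5|, which is < ε once |s − 5| < (225/184)ε.
Take δ = min(15/2, (225/184)ε). Then 0 < |s − 5| < δ forces both bounds, so |(8s - 12)/(s + 10) − (28/15)| < ε.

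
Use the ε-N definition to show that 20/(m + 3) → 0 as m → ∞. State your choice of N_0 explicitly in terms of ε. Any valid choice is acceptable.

Fix ε > 0. For m ≥ 1, |20/(m + 3) − 0| = 20/(m + 3) ≤ 20/m.
We need 20/m < ε, i.e. m > 20/ε.
Take N_0 = 20/ε. If m > N_0 then |20/(m + 3)| ≤ 20/m < ε.

N_0 = 20/ε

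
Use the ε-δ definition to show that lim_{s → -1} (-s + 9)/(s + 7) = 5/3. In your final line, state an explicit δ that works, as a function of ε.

Let ε > 0 be given. We want δ > 0 with 0 < |s + 1| < δ ⇒ |(-s + 9)/(s + 7) − (5/3)| < ε.
Combining over a common denominator, (-s + 9)/(s + 7) − (5/3) = [(-s + 9)·6 − 10·(s + 7)] / [6·(s + 7)] = -16(s + 1) / (6(s + 7)).
So |(-s + 9)/(s + 7) − (5/3)| = 16|s + 1| / (6·|s + 7|).
Require δ ≤ 3, so |s + 7| ≥ |6| − |s + 1| > 6 − 3 = 3.
Hence |(-s + 9)/(s + 7) − (5/3)| < 16|s + 1|/(6·3) = (8/9)|s + 1|, which is < ε once |s + 1| < (9/8)ε.
Take δ = min(3, (9/8)ε). Then 0 < |s + 1| < δ forces both bounds, so |(-s + 9)/(s + 7) − (5/3)| < ε.

δ = min(3, (9/8)ε)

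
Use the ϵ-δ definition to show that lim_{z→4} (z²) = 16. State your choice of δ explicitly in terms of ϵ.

Let ϵ > 0 be given. We seek δ > 0 with 0 < |z − 4| < δ ⇒ |z² − 16| < ϵ.
Factor: z² − 16 = (z − 4)(z + 4), so |z² − 16| = |z − 4|·|z + 4|.
Restrict δ ≤ 1. Then |z − 4| < 1 gives |z| < 5, so by the triangle inequality |z + 4| ≤ 5 + 4 = 9.
Hence |z² − 16| ≤ 9|z − 4|, which is < ϵ once |z − 4| < ϵ/9.
Take δ = min(1, ϵ/9). If 0 < |z − 4| < δ then both bounds hold and |z² − 16| ≤ 9|z − 4| < 9·(ϵ/9) = ϵ.

δ = min(1, ϵ/9)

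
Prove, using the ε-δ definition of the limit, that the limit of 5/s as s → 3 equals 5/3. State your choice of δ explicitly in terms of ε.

δ = min(3/2, (9/10)ε)

Suppose ε > 0. We seek δ > 0 such that 0 < |s − 3| < δ implies |5/s − (5/3)| < ε.
|5/s − (5/3)| = 5·|3 − s|/(3·|s|) = 5|s − 3|/(3|s|).
Require δ ≤ 3/2 so that |s| > 3 − 3/2 = 3/2, hence 3|s| > 9/2.
Then |5/s − (5/3)| < 5|s − 3|/(9/2), which is < ε when |s − 3| < (9/10)ε.
Take δ = min(3/2, (9/10)ε). Then 0 < |s − 3| < δ gives both |s − 3| < 3/2 and |s − 3| < (9/10)ε, so |5/s − (5/3)| < ε.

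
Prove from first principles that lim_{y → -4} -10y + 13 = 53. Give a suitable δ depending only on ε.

δ = ε/10

Let ε > 0. We need δ > 0 so that 0 < |y + 4| < δ implies |(-10y + 13) − 53| < ε.
Since (-10y + 13) − 53 = -10(y + 4), we have |(-10y + 13) − 53| = 10|y + 4|.
So 10|y + 4| < ε exactly when |y + 4| < ε/10.
Choosing δ = ε/10 gives |(-10y + 13) − 53| = 10|y + 4| < ε whenever |y + 4| < δ.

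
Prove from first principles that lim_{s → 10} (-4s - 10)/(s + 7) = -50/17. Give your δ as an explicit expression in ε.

δ = min(17/2, (289/36)ε)

Suppose ε > 0. We want δ > 0 with 0 < |s − 10| < δ ⇒ |(-4s - 10)/(s + 7) + 50/17| < ε.
Combining over a common denominator, (-4s - 10)/(s + 7) + 50/17 = [(-4s - 10)·17 − (-50)·(s + 7)] / [17·(s + 7)] = -18(s − 10) / (17(s + 7)).
So |(-4s - 10)/(s + 7) + 50/17| = 18|s − 10| / (17·|s + 7|).
Require δ ≤ 17/2, so |s + 7| ≥ |17| − |s − 10| > 17 − 17/2 = 17/2.
Hence |(-4s - 10)/(s + 7) + 50/17| < 18|s − 10|/(17·(17/2)) = (36/289)|s − 10|, which is < ε once |s − 10| < (289/36)ε.
Take δ = min(17/2, (289/36)ε). Then 0 < |s − 10| < δ forces both bounds, so |(-4s - 10)/(s + 7) + 50/17| < ε.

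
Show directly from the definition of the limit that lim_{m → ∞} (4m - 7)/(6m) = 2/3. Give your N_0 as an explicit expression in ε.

Fix ε > 0. For m ≥ 1, |(4m - 7)/(6m) − (2/3)| = |-42|/(6(6m)) = 42/(6(6m)).
Since 6m ≥ 6m for m ≥ 1, this is ≤ 42/(6·6m) = (7/6)/m.
So |(4m - 7)/(6m) − (2/3)| < ε whenever m > (7/6)/ε.
Take N_0 = (7/6)/ε. If m > N_0 then |(4m - 7)/(6m) − (2/3)| ≤ (7/6)/m < ε.

N_0 = (7/6)/ε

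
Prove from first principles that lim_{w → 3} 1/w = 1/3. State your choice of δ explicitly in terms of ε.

δ = min(3/2, (9/2)ε)

Let ε > 0 be given. We seek δ > 0 such that 0 < |w − 3| < δ implies |1/w − (1/3)| < ε.
|1/w − (1/3)| = |3 − w|/(3·|w|) = |w − 3|/(3|w|).
Restrict δ ≤ 3/2. Then |w − 3| < 3/2 gives |w| > 3/2, so 3|w| > 9/2.
Then |1/w − (1/3)| < |w − 3|/(9/2), which is < ε when |w − 3| < (9/2)ε.
Take δ = min(3/2, (9/2)ε). Then 0 < |w − 3| < δ gives both |w − 3| < 3/2 and |w − 3| < (9/2)ε, so |1/w − (1/3)| < ε.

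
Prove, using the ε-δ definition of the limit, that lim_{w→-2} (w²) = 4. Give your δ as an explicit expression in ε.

δ = min(1, ε/5)

Let ε > 0 be given. We seek δ > 0 with 0 < |w + 2| < δ ⇒ |w² − 4| < ε.
Factor: w² − 4 = (w + 2)(w - 2), so |w² − 4| = |w + 2|·|w - 2|.
Impose δ ≤ 1 so that |w| < 3; then |w - 2| ≤ 5.
Hence |w² − 4| ≤ 5|w + 2|, which is < ε once |w + 2| < ε/5.
Take δ = min(1, ε/5). If 0 < |w + 2| < δ then both bounds hold and |w² − 4| ≤ 5|w + 2| < 5·(ε/5) = ε.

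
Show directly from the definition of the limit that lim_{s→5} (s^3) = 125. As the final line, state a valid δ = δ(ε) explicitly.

Let ε > 0 be given. We seek δ > 0 with 0 < |s − 5| < δ ⇒ |s^3 − 125| < ε.
Factor: s^3 − 125 = (s − 5)(s^2 + 5s + 25), so |s^3 − 125| = |s − 5|·|s^2 + 5s + 25|.
Impose δ ≤ 1 so that |s| < 6; then |s^2 + 5s + 25| ≤ 91.
Hence |s^3 − 125| ≤ 91|s − 5|, which is < ε once |s − 5| < ε/91.
Take δ = min(1, ε/91). If 0 < |s − 5| < δ then both bounds hold and |s^3 − 125| ≤ 91|s − 5| < 91·(ε/91) = ε.

δ = min(1, ε/91)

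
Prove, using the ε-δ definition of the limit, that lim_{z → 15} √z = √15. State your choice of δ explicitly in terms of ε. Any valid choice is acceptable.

Let ε > 0. We want δ > 0 such that 0 < |z − 15| < δ implies |√z − √15| < ε.
Rationalise: √z − √15 = (z − 15)/(√z + √15), so |√z − √15| = |z − 15|/(√z + √15).
Restrict δ ≤ 15 so that |z − 15| < 15 forces z > 0, and then √z + √15 > √15.
Hence |√z − √15| < |z − 15|/√15, which is < ε once |z − 15| < √15·ε.
Take δ = min(15, √15·ε). If 0 < |z − 15| < δ then z > 0 and |√z − √15| < |z − 15|/√15 < ε.

δ = min(15, √15·ε)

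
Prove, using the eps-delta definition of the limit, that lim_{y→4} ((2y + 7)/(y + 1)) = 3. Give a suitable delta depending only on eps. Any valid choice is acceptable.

delta = min(5/2, (5/2)eps)

Suppose eps > 0. We want delta > 0 with 0 < |y − 4| < delta ⇒ |(2y + 7)/(y + 1) − 3| < eps.
Combining over a common denominator, (2y + 7)/(y + 1) − 3 = [(2y + 7)·5 − 15·(y + 1)] / [5·(y + 1)] = -5(y − 4) / (5(y + 1)).
So |(2y + 7)/(y + 1) − 3| = 5|y − 4| / (5·|y + 1|).
Require delta ≤ 5/2, so |y + 1| ≥ |5| − |y − 4| > 5 − 5/2 = 5/2.
Hence |(2y + 7)/(y + 1) − 3| < 5|y − 4|/(5·(5/2)) = (2/5)|y − 4|, which is < eps once |y − 4| < (5/2)eps.
Take delta = min(5/2, (5/2)eps). Then 0 < |y − 4| < delta forces both bounds, so |(2y + 7)/(y + 1) − 3| < eps.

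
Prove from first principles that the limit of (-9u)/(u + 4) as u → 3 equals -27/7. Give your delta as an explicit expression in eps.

Let eps > 0 be given. We want delta > 0 with 0 < |u − 3| < delta ⇒ |(-9u)/(u + 4) + 27/7| < eps.
Combining over a common denominator, (-9u)/(u + 4) + 27/7 = [(-9u)·7 − (-27)·(u + 4)] / [7·(u + 4)] = -36(u − 3) / (7(u + 4)).
So |(-9u)/(u + 4) + 27/7| = 36|u − 3| / (7·|u + 4|).
Require delta ≤ 7/2, so |u + 4| ≥ |7| − |u − 3| > 7 − 7/2 = 7/2.
Hence |(-9u)/(u + 4) + 27/7| < 36|u − 3|/(7·(7/2)) = (72/49)|u − 3|, which is < eps once |u − 3| < (49/72)eps.
Take delta = min(7/2, (49/72)eps). Then 0 < |u − 3| < delta forces both bounds, so |(-9u)/(u + 4) + 27/7| < eps.

delta = min(7/2, (49/72)eps)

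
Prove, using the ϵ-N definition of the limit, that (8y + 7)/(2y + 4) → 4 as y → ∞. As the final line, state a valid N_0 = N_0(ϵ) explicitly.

Let ϵ > 0 be given. We seek N_0 > 0 such that y > N_0 implies |(8y + 7)/(2y + 4) − 4| < ϵ.
(8y + 7)/(2y + 4) − 4 = (2(8y + 7) − 8(2y + 4)) / (2(2y + 4)) = -18/(2(2y + 4)).
For y > 0 we have 2y + 4 > 2y, so |(8y + 7)/(2y + 4) − 4| = 18/(2(2y + 4)) < 18/(2·2y) = (9/2)/y.
Thus |(8y + 7)/(2y + 4) − 4| < ϵ whenever y > (9/2)/ϵ.
Take N_0 = (9/2)/ϵ. If y > N_0 then |(8y + 7)/(2y + 4) − 4| < (9/2)/y < ϵ.

N_0 = (9/2)/ϵ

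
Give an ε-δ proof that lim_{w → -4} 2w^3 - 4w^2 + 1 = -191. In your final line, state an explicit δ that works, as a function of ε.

Let ε > 0 be given. We want δ > 0 such that 0 < |w + 4| < δ implies |(2w^3 - 4w^2 + 1) + 191| < ε.
(2w^3 - 4w^2 + 1) + 191 = 2w^3 - 4w^2 + 192 = (w + 4)(2w^2 - 12w + 48).
So |(2w^3 - 4w^2 + 1) + 191| = |w + 4|·|2w^2 - 12w + 48|.
Assume first that |w + 4| < 1, so |w| < 5. Then |2w^2 - 12w + 48| ≤ 2·5^2 + 12·5 + 48 = 158.
Hence |(2w^3 - 4w^2 + 1) + 191| ≤ 158|w + 4| < ε provided |w + 4| < ε/158.
Take δ = min(1, ε/158). Then 0 < |w + 4| < δ gives both |w + 4| < 1 and |w + 4| < ε/158, so |(2w^3 - 4w^2 + 1) + 191| < ε.

δ = min(1, ε/158)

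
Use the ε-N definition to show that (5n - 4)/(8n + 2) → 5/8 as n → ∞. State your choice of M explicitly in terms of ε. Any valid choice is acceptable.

Let ε > 0. For n ≥ 1, |(5n - 4)/(8n + 2) − (5/8)| = |-42|/(8(8n + 2)) = 42/(8(8n + 2)).
Since 8n + 2 ≥ 8n for n ≥ 1, this is ≤ 42/(8·8n) = (21/32)/n.
So |(5n - 4)/(8n + 2) − (5/8)| < ε whenever n > (21/32)/ε.
Take M = (21/32)/ε. If n > M then |(5n - 4)/(8n + 2) − (5/8)| ≤ (21/32)/n < ε.

M = (21/32)/ε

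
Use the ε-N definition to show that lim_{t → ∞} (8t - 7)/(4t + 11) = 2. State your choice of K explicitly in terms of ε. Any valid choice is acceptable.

Let ε > 0 be given. We seek K > 0 such that t > K implies |(8t - 7)/(4t + 11) − 2| < ε.
(8t - 7)/(4t + 11) − 2 = (4(8t - 7) − 8(4t + 11)) / (4(4t + 11)) = -116/(4(4t + 11)).
For t > 0 we have 4t + 11 > 4t, so |(8t - 7)/(4t + 11) − 2| = 116/(4(4t + 11)) < 116/(4·4t) = (29/4)/t.
Thus |(8t - 7)/(4t + 11) − 2| < ε whenever t > (29/4)/ε.
Take K = (29/4)/ε. If t > K then |(8t - 7)/(4t + 11) − 2| < (29/4)/t < ε.

K = (29/4)/ε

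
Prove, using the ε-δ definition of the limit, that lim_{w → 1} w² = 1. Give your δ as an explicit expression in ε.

Suppose ε > 0. We seek δ > 0 with 0 < |w − 1| < δ ⇒ |w² − 1| < ε.
Factor: w² − 1 = (w − 1)(w + 1), so |w² − 1| = |w − 1|·|w + 1|.
Restrict δ ≤ 1. Then |w − 1| < 1 gives |w| < 2, so by the triangle inequality |w + 1| ≤ 2 + 1 = 3.
Hence |w² − 1| ≤ 3|w − 1|, which is < ε once |w − 1| < ε/3.
Take δ = min(1, ε/3). If 0 < |w − 1| < δ then both bounds hold and |w² − 1| ≤ 3|w − 1| < 3·(ε/3) = ε.

δ = min(1, ε/3)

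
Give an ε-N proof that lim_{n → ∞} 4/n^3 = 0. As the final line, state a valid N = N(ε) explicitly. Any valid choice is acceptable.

Suppose ε > 0. For n ≥ 1, |4/n^3 − 0| = 4/n^3.
4/n^3 < ε ⇔ n^3 > 4/ε ⇔ n > (4/ε)^{1/3}.
Take N = (4/ε)^{1/3}. Then n > N implies 4/n^3 < ε.

N = (4/ε)^{1/3}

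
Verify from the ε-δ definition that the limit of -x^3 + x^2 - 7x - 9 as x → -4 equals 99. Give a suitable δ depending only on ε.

Suppose ε > 0. We want δ > 0 such that 0 < |x + 4| < δ implies |(-x^3 + x^2 - 7x - 9) − 99| < ε.
(-x^3 + x^2 - 7x - 9) − 99 = -x^3 + x^2 - 7x - 108 = (x + 4)(-x^2 + 5x - 27).
So |(-x^3 + x^2 - 7x - 9) − 99| = |x + 4|·|-x^2 + 5x - 27|.
Require δ ≤ 1. Then |x + 4| < 1 gives |x| < 5, and by the triangle inequality |-x^2 + 5x - 27| ≤ 5^2 + 5·5 + 27 = 77.
Hence |(-x^3 + x^2 - 7x - 9) − 99| ≤ 77|x + 4| < ε provided |x + 4| < ε/77.
Choosing δ = min(1, ε/77) ensures both conditions, hence |(-x^3 + x^2 - 7x - 9) − 99| < ε.

δ = min(1, ε/77)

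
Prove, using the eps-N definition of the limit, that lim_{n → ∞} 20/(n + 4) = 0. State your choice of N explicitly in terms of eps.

N = 20/eps

Fix eps > 0. For n ≥ 1, |20/(n + 4) − 0| = 20/(n + 4) ≤ 20/n.
We need 20/n < eps, i.e. n > 20/eps.
Take N = 20/eps. If n > N then |20/(n + 4)| ≤ 20/n < eps.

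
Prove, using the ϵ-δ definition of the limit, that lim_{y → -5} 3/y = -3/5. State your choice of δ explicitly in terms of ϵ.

Suppose ϵ > 0. We seek δ > 0 such that 0 < |y + 5| < δ implies |3/y + 3/5| < ϵ.
|3/y + 3/5| = 3·|-5 − y|/(5·|y|) = 3|y + 5|/(5|y|).
Restrict δ ≤ 5/2. Then |y + 5| < 5/2 gives |y| > 5/2, so 5|y| > 25/2.
Then |3/y + 3/5| < 3|y + 5|/(25/2), which is < ϵ when |y + 5| < (25/6)ϵ.
Take δ = min(5/2, (25/6)ϵ). Then 0 < |y + 5| < δ gives both |y + 5| < 5/2 and |y + 5| < (25/6)ϵ, so |3/y + 3/5| < ϵ.

δ = min(5/2, (25/6)ϵ)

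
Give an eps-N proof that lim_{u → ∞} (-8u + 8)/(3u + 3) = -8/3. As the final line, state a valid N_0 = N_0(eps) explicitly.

N_0 = (16/3)/eps

Suppose eps > 0. We seek N_0 > 0 such that u > N_0 implies |(-8u + 8)/(3u + 3) + 8/3| < eps.
(-8u + 8)/(3u + 3) + 8/3 = (3(-8u + 8) − (-8)(3u + 3)) / (3(3u + 3)) = 48/(3(3u + 3)).
For u > 0 we have 3u + 3 > 3u, so |(-8u + 8)/(3u + 3) + 8/3| = 48/(3(3u + 3)) < 48/(3·3u) = (16/3)/u.
Thus |(-8u + 8)/(3u + 3) + 8/3| < eps whenever u > (16/3)/eps.
Take N_0 = (16/3)/eps. If u > N_0 then |(-8u + 8)/(3u + 3) + 8/3| < (16/3)/u < eps.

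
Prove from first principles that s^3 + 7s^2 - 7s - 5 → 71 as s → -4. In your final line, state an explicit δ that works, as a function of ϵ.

Let ϵ > 0 be given. We want δ > 0 such that 0 < |s + 4| < δ implies |(s^3 + 7s^2 - 7s - 5) − 71| < ϵ.
(s^3 + 7s^2 - 7s - 5) − 71 = s^3 + 7s^2 - 7s - 76 = (s + 4)(s^2 + 3s - 19).
So |(s^3 + 7s^2 - 7s - 5) − 71| = |s + 4|·|s^2 + 3s - 19|.
Require δ ≤ 2. Then |s + 4| < 2 gives |s| < 6, and by the triangle inequality |s^2 + 3s - 19| ≤ 6^2 + 3·6 + 19 = 73.
Hence |(s^3 + 7s^2 - 7s - 5) − 71| ≤ 73|s + 4| < ϵ provided |s + 4| < ϵ/73.
Take δ = min(2, ϵ/73). Then 0 < |s + 4| < δ gives both |s + 4| < 2 and |s + 4| < ϵ/73, so |(s^3 + 7s^2 - 7s - 5) − 71| < ϵ.

δ = min(2, ϵ/73)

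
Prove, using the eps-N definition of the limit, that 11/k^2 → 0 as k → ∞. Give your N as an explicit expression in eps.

Let eps > 0. For k ≥ 1, |11/k^2 − 0| = 11/k^2.
11/k^2 < eps ⇔ k^2 > 11/eps ⇔ k > (11/eps)^{1/2}.
Take N = (11/eps)^{1/2}. Then k > N implies 11/k^2 < eps.

N = (11/eps)^{1/2}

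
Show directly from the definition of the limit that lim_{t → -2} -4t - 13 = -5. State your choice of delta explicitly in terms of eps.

Let eps > 0 be given. We need delta > 0 so that 0 < |t + 2| < delta implies |(-4t - 13) + 5| < eps.
Since (-4t - 13) + 5 = -4(t + 2), we have |(-4t - 13) + 5| = 4|t + 2|.
Thus it suffices that |t + 2| < eps/4.
Choosing delta = eps/4 gives |(-4t - 13) + 5| = 4|t + 2| < eps whenever |t + 2| < delta.

delta = eps/4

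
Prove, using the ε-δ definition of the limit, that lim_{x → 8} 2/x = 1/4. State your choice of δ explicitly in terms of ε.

Let ε > 0 be given. We seek δ > 0 such that 0 < |x − 8| < δ implies |2/x − (1/4)| < ε.
|2/x − (1/4)| = 2·|8 − x|/(8·|x|) = 2|x − 8|/(8|x|).
Require δ ≤ 4 so that |x| > 8 − 4 = 4, hence 8|x| > 32.
Then |2/x − (1/4)| < 2|x − 8|/32, which is < ε when |x − 8| < 16ε.
Take δ = min(4, 16ε). Then 0 < |x − 8| < δ gives both |x − 8| < 4 and |x − 8| < 16ε, so |2/x − (1/4)| < ε.

δ = min(4, 16ε)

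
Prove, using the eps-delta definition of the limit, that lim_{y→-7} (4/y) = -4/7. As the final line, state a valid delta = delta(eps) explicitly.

delta = min(7/2, (49/8)eps)

Suppose eps > 0. We seek delta > 0 such that 0 < |y + 7| < delta implies |4/y + 4/7| < eps.
|4/y + 4/7| = 4·|-7 − y|/(7·|y|) = 4|y + 7|/(7|y|).
Restrict delta ≤ 7/2. Then |y + 7| < 7/2 gives |y| > 7/2, so 7|y| > 49/2.
Then |4/y + 4/7| < 4|y + 7|/(49/2), which is < eps when |y + 7| < (49/8)eps.
Take delta = min(7/2, (49/8)eps). Then 0 < |y + 7| < delta gives both |y + 7| < 7/2 and |y + 7| < (49/8)eps, so |4/y + 4/7| < eps.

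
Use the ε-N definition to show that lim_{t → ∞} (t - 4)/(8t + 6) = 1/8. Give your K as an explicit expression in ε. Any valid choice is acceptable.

K = (19/32)/ε

Fix ε > 0. We seek K > 0 such that t > K implies |(t - 4)/(8t + 6) − (1/8)| < ε.
(t - 4)/(8t + 6) − (1/8) = (8(t - 4) − (8t + 6)) / (8(8t + 6)) = -38/(8(8t + 6)).
For t > 0 we have 8t + 6 > 8t, so |(t - 4)/(8t + 6) − (1/8)| = 38/(8(8t + 6)) < 38/(8·8t) = (19/32)/t.
Thus |(t - 4)/(8t + 6) − (1/8)| < ε whenever t > (19/32)/ε.
Take K = (19/32)/ε. If t > K then |(t - 4)/(8t + 6) − (1/8)| < (19/32)/t < ε.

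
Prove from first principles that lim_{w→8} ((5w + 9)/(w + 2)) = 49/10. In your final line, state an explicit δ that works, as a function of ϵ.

Suppose ϵ > 0. We want δ > 0 with 0 < |w − 8| < δ ⇒ |(5w + 9)/(w + 2) − (49/10)| < ϵ.
Combining over a common denominator, (5w + 9)/(w + 2) − (49/10) = [(5w + 9)·10 − 49·(w + 2)] / [10·(w + 2)] = 1(w − 8) / (10(w + 2)).
So |(5w + 9)/(w + 2) − (49/10)| = |w − 8| / (10·|w + 2|).
Require δ ≤ 5, so |w + 2| ≥ |10| − |w − 8| > 10 − 5 = 5.
Hence |(5w + 9)/(w + 2) − (49/10)| < |w − 8|/(10·5) = (1/50)|w − 8|, which is < ϵ once |w − 8| < 50ϵ.
Take δ = min(5, 50ϵ). Then 0 < |w − 8| < δ forces both bounds, so |(5w + 9)/(w + 2) − (49/10)| < ϵ.

δ = min(5, 50ϵ)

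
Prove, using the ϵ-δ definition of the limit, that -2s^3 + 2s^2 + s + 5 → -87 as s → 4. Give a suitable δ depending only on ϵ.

Suppose ϵ > 0. We want δ > 0 such that 0 < |s − 4| < δ implies |(-2s^3 + 2s^2 + s + 5) + 87| < ϵ.
(-2s^3 + 2s^2 + s + 5) + 87 = -2s^3 + 2s^2 + s + 92 = (s − 4)(-2s^2 - 6s - 23).
So |(-2s^3 + 2s^2 + s + 5) + 87| = |s − 4|·|-2s^2 - 6s - 23|.
Require δ ≤ 1. Then |s − 4| < 1 gives |s| < 5, and by the triangle inequality |-2s^2 - 6s - 23| ≤ 2·5^2 + 6·5 + 23 = 103.
Hence |(-2s^3 + 2s^2 + s + 5) + 87| ≤ 103|s − 4| < ϵ provided |s − 4| < ϵ/103.
Take δ = min(1, ϵ/103). Then 0 < |s − 4| < δ gives both |s − 4| < 1 and |s − 4| < ϵ/103, so |(-2s^3 + 2s^2 + s + 5) + 87| < ϵ.

δ = min(1, ϵ/103)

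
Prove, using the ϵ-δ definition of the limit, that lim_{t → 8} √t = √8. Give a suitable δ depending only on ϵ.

Fix ϵ > 0. We want δ > 0 such that 0 < |t − 8| < δ implies |√t − √8| < ϵ.
Rationalise: √t − √8 = (t − 8)/(√t + √8), so |√t − √8| = |t − 8|/(√t + √8).
Restrict δ ≤ 8 so that |t − 8| < 8 forces t > 0, and then √t + √8 > √8.
Hence |√t − √8| < |t − 8|/√8, which is < ϵ once |t − 8| < √8·ϵ.
Take δ = min(8, √8·ϵ). If 0 < |t − 8| < δ then t > 0 and |√t − √8| < |t − 8|/√8 < ϵ.

δ = min(8, √8·ϵ)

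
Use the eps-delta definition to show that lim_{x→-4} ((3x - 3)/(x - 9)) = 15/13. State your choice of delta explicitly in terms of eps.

Let eps > 0. We want delta > 0 with 0 < |x + 4| < delta ⇒ |(3x - 3)/(x - 9) − (15/13)| < eps.
Combining over a common denominator, (3x - 3)/(x - 9) − (15/13) = [(3x - 3)·(-13) − (-15)·(x - 9)] / [(-13)·(x - 9)] = -24(x + 4) / ((-13)(x - 9)).
So |(3x - 3)/(x - 9) − (15/13)| = 24|x + 4| / (13·|x − 9|).
Require delta ≤ 13/2, so |x − 9| ≥ |-13| − |x + 4| > 13 − 13/2 = 13/2.
Hence |(3x - 3)/(x - 9) − (15/13)| < 24|x + 4|/(13·(13/2)) = (48/169)|x + 4|, which is < eps once |x + 4| < (169/48)eps.
Take delta = min(13/2, (169/48)eps). Then 0 < |x + 4| < delta forces both bounds, so |(3x - 3)/(x - 9) − (15/13)| < eps.

delta = min(13/2, (169/48)eps)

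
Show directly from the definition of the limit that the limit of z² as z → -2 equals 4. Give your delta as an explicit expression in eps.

delta = min(1, eps/5)

Fix eps > 0. We seek delta > 0 with 0 < |z + 2| < delta ⇒ |z² − 4| < eps.
Factor: z² − 4 = (z + 2)(z - 2), so |z² − 4| = |z + 2|·|z - 2|.
Restrict delta ≤ 1. Then |z + 2| < 1 gives |z| < 3, so by the triangle inequality |z - 2| ≤ 3 + 2 = 5.
Hence |z² − 4| ≤ 5|z + 2|, which is < eps once |z + 2| < eps/5.
Take delta = min(1, eps/5). If 0 < |z + 2| < delta then both bounds hold and |z² − 4| ≤ 5|z + 2| < 5·(eps/5) = eps.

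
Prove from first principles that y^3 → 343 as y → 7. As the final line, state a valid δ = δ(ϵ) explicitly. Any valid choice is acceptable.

δ = min(2, ϵ/193)

Fix ϵ > 0. We seek δ > 0 with 0 < |y − 7| < δ ⇒ |y^3 − 343| < ϵ.
Factor: y^3 − 343 = (y − 7)(y^2 + 7y + 49), so |y^3 − 343| = |y − 7|·|y^2 + 7y + 49|.
Impose δ ≤ 2 so that |y| < 9; then |y^2 + 7y + 49| ≤ 193.
Hence |y^3 − 343| ≤ 193|y − 7|, which is < ϵ once |y − 7| < ϵ/193.
Take δ = min(2, ϵ/193). If 0 < |y − 7| < δ then both bounds hold and |y^3 − 343| ≤ 193|y − 7| < 193·(ϵ/193) = ϵ.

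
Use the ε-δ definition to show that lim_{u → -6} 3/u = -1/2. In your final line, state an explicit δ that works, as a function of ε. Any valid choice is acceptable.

δ = min(3, 6ε)

Suppose ε > 0. We seek δ > 0 such that 0 < |u + 6| < δ implies |3/u + 1/2| < ε.
|3/u + 1/2| = 3·|-6 − u|/(6·|u|) = 3|u + 6|/(6|u|).
Restrict δ ≤ 3. Then |u + 6| < 3 gives |u| > 3, so 6|u| > 18.
Then |3/u + 1/2| < 3|u + 6|/18, which is < ε when |u + 6| < 6ε.
Take δ = min(3, 6ε). Then 0 < |u + 6| < δ gives both |u + 6| < 3 and |u + 6| < 6ε, so |3/u + 1/2| < ε.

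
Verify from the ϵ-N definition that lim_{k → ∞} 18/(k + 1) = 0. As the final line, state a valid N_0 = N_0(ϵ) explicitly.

Let ϵ > 0. For k ≥ 1, |18/(k + 1) − 0| = 18/(k + 1) ≤ 18/k.
We need 18/k < ϵ, i.e. k > 18/ϵ.
Take N_0 = 18/ϵ. If k > N_0 then |18/(k + 1)| ≤ 18/k < ϵ.

N_0 = 18/ϵ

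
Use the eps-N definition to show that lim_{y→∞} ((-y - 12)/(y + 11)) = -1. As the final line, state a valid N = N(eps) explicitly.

N = 1/eps

Suppose eps > 0. We seek N > 0 such that y > N implies |(-y - 12)/(y + 11) + 1| < eps.
(-y - 12)/(y + 11) + 1 = ((-y - 12) − (-1)(y + 11)) / ((y + 11)) = -1/((y + 11)).
For y > 0 we have y + 11 > y, so |(-y - 12)/(y + 11) + 1| = 1/((y + 11)) < 1/(y) = 1/y.
Thus |(-y - 12)/(y + 11) + 1| < eps whenever y > 1/eps.
Take N = 1/eps. If y > N then |(-y - 12)/(y + 11) + 1| < 1/y < eps.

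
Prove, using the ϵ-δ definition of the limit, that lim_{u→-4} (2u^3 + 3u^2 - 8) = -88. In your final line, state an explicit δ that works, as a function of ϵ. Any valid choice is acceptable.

Fix ϵ > 0. We want δ > 0 such that 0 < |u + 4| < δ implies |(2u^3 + 3u^2 - 8) + 88| < ϵ.
(2u^3 + 3u^2 - 8) + 88 = 2u^3 + 3u^2 + 80 = (u + 4)(2u^2 - 5u + 20).
So |(2u^3 + 3u^2 - 8) + 88| = |u + 4|·|2u^2 - 5u + 20|.
Assume first that |u + 4| < 1, so |u| < 5. Then |2u^2 - 5u + 20| ≤ 2·5^2 + 5·5 + 20 = 95.
Hence |(2u^3 + 3u^2 - 8) + 88| ≤ 95|u + 4| < ϵ provided |u + 4| < ϵ/95.
Choosing δ = min(1, ϵ/95) ensures both conditions, hence |(2u^3 + 3u^2 - 8) + 88| < ϵ.

δ = min(1, ϵ/95)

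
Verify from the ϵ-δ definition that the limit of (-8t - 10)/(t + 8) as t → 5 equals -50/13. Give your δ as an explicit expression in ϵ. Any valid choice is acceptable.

δ = min(13/2, (169/108)ϵ)

Let ϵ > 0 be given. We want δ > 0 with 0 < |t − 5| < δ ⇒ |(-8t - 10)/(t + 8) + 50/13| < ϵ.
Combining over a common denominator, (-8t - 10)/(t + 8) + 50/13 = [(-8t - 10)·13 − (-50)·(t + 8)] / [13·(t + 8)] = -54(t − 5) / (13(t + 8)).
So |(-8t - 10)/(t + 8) + 50/13| = 54|t − 5| / (13·|t + 8|).
Require δ ≤ 13/2, so |t + 8| ≥ |13| − |t − 5| > 13 − 13/2 = 13/2.
Hence |(-8t - 10)/(t + 8) + 50/13| < 54|t − 5|/(13·(13/2)) = (108/169)|t − 5|, which is < ϵ once |t − 5| < (169/108)ϵ.
Take δ = min(13/2, (169/108)ϵ). Then 0 < |t − 5| < δ forces both bounds, so |(-8t - 10)/(t + 8) + 50/13| < ϵ.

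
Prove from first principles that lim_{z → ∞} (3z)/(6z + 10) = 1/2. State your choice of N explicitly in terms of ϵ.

N = (5/6)/ϵ

Fix ϵ > 0. We seek N > 0 such that z > N implies |(3z)/(6z + 10) − (1/2)| < ϵ.
(3z)/(6z + 10) − (1/2) = (6(3z) − 3(6z + 10)) / (6(6z + 10)) = -30/(6(6z + 10)).
For z > 0 we have 6z + 10 > 6z, so |(3z)/(6z + 10) − (1/2)| = 30/(6(6z + 10)) < 30/(6·6z) = (5/6)/z.
Thus |(3z)/(6z + 10) − (1/2)| < ϵ whenever z > (5/6)/ϵ.
Take N = (5/6)/ϵ. If z > N then |(3z)/(6z + 10) − (1/2)| < (5/6)/z < ϵ.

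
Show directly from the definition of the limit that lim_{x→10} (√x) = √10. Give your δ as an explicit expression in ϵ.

Fix ϵ > 0. We want δ > 0 such that 0 < |x − 10| < δ implies |√x − √10| < ϵ.
Multiplying by the conjugate, |√x − √10| = |x − 10|/(√x + √10).
Restrict δ ≤ 10 so that |x − 10| < 10 forces x > 0, and then √x + √10 > √10.
Hence |√x − √10| < |x − 10|/√10, which is < ϵ once |x − 10| < √10·ϵ.
Take δ = min(10, √10·ϵ). If 0 < |x − 10| < δ then x > 0 and |√x − √10| < |x − 10|/√10 < ϵ.

δ = min(10, √10·ϵ)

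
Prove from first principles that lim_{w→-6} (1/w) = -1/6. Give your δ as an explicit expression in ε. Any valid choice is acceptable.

δ = min(3, 18ε)

Fix ε > 0. We seek δ > 0 such that 0 < |w + 6| < δ implies |1/w + 1/6| < ε.
|1/w + 1/6| = |-6 − w|/(6·|w|) = |w + 6|/(6|w|).
Restrict δ ≤ 3. Then |w + 6| < 3 gives |w| > 3, so 6|w| > 18.
Then |1/w + 1/6| < |w + 6|/18, which is < ε when |w + 6| < 18ε.
Take δ = min(3, 18ε). Then 0 < |w + 6| < δ gives both |w + 6| < 3 and |w + 6| < 18ε, so |1/w + 1/6| < ε.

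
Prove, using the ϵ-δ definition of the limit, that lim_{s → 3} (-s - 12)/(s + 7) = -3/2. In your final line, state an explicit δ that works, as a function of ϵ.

Fix ϵ > 0. We want δ > 0 with 0 < |s − 3| < δ ⇒ |(-s - 12)/(s + 7) + 3/2| < ϵ.
Combining over a common denominator, (-s - 12)/(s + 7) + 3/2 = [(-s - 12)·10 − (-15)·(s + 7)] / [10·(s + 7)] = 5(s − 3) / (10(s + 7)).
So |(-s - 12)/(s + 7) + 3/2| = 5|s − 3| / (10·|s + 7|).
Require δ ≤ 5, so |s + 7| ≥ |10| − |s − 3| > 10 − 5 = 5.
Hence |(-s - 12)/(s + 7) + 3/2| < 5|s − 3|/(10·5) = (1/10)|s − 3|, which is < ϵ once |s − 3| < 10ϵ.
Take δ = min(5, 10ϵ). Then 0 < |s − 3| < δ forces both bounds, so |(-s - 12)/(s + 7) + 3/2| < ϵ.

δ = min(5, 10ϵ)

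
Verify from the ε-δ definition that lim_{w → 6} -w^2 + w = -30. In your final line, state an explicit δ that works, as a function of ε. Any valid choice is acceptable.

Let ε > 0. We want δ > 0 such that 0 < |w − 6| < δ implies |(-w^2 + w) + 30| < ε.
(-w^2 + w) + 30 = -w^2 + w + 30 = (w − 6)(-w - 5).
So |(-w^2 + w) + 30| = |w − 6|·|-w - 5|.
Assume first that |w − 6| < 1, so |w| < 7. Then |-w - 5| ≤ 7 + 5 = 12.
Hence |(-w^2 + w) + 30| ≤ 12|w − 6| < ε provided |w − 6| < ε/12.
Choosing δ = min(1, ε/12) ensures both conditions, hence |(-w^2 + w) + 30| < ε.

δ = min(1, ε/12)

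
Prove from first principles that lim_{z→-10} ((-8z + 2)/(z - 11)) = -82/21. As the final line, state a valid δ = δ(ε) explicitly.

δ = min(21/2, (441/172)ε)

Suppose ε > 0. We want δ > 0 with 0 < |z + 10| < δ ⇒ |(-8z + 2)/(z - 11) + 82/21| < ε.
Combining over a common denominator, (-8z + 2)/(z - 11) + 82/21 = [(-8z + 2)·(-21) − 82·(z - 11)] / [(-21)·(z - 11)] = 86(z + 10) / ((-21)(z - 11)).
So |(-8z + 2)/(z - 11) + 82/21| = 86|z + 10| / (21·|z − 11|).
Restrict δ ≤ 21/2. Then |z + 10| < 21/2 gives |z − 11| = |(z + 10) + (-21)| ≥ 21 − 21/2 = 21/2.
Hence |(-8z + 2)/(z - 11) + 82/21| < 86|z + 10|/(21·(21/2)) = (172/441)|z + 10|, which is < ε once |z + 10| < (441/172)ε.
Take δ = min(21/2, (441/172)ε). Then 0 < |z + 10| < δ forces both bounds, so |(-8z + 2)/(z - 11) + 82/21| < ε.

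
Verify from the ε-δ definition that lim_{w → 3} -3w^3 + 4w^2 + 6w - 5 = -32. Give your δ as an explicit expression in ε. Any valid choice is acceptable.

δ = min(2, ε/109)

Fix ε > 0. We want δ > 0 such that 0 < |w − 3| < δ implies |(-3w^3 + 4w^2 + 6w - 5) + 32| < ε.
(-3w^3 + 4w^2 + 6w - 5) + 32 = -3w^3 + 4w^2 + 6w + 27 = (w − 3)(-3w^2 - 5w - 9).
So |(-3w^3 + 4w^2 + 6w - 5) + 32| = |w − 3|·|-3w^2 - 5w - 9|.
Require δ ≤ 2. Then |w − 3| < 2 gives |w| < 5, and by the triangle inequality |-3w^2 - 5w - 9| ≤ 3·5^2 + 5·5 + 9 = 109.
Hence |(-3w^3 + 4w^2 + 6w - 5) + 32| ≤ 109|w − 3| < ε provided |w − 3| < ε/109.
Take δ = min(2, ε/109). Then 0 < |w − 3| < δ gives both |w − 3| < 2 and |w − 3| < ε/109, so |(-3w^3 + 4w^2 + 6w - 5) + 32| < ε.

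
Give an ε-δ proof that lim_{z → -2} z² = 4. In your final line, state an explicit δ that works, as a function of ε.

δ = min(1, ε/5)

Let ε > 0. We seek δ > 0 with 0 < |z + 2| < δ ⇒ |z² − 4| < ε.
Factor: z² − 4 = (z + 2)(z - 2), so |z² − 4| = |z + 2|·|z - 2|.
Impose δ ≤ 1 so that |z| < 3; then |z - 2| ≤ 5.
Hence |z² − 4| ≤ 5|z + 2|, which is < ε once |z + 2| < ε/5.
Take δ = min(1, ε/5). If 0 < |z + 2| < δ then both bounds hold and |z² − 4| ≤ 5|z + 2| < 5·(ε/5) = ε.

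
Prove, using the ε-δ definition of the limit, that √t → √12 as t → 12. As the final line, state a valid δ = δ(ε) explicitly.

δ = min(12, √12·ε)

Suppose ε > 0. We want δ > 0 such that 0 < |t − 12| < δ implies |√t − √12| < ε.
Rationalise: √t − √12 = (t − 12)/(√t + √12), so |√t − √12| = |t − 12|/(√t + √12).
Restrict δ ≤ 12 so that |t − 12| < 12 forces t > 0, and then √t + √12 > √12.
Hence |√t − √12| < |t − 12|/√12, which is < ε once |t − 12| < √12·ε.
Take δ = min(12, √12·ε). If 0 < |t − 12| < δ then t > 0 and |√t − √12| < |t − 12|/√12 < ε.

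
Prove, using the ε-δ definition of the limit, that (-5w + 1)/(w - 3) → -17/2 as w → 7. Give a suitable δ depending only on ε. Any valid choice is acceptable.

δ = min(2, (4/7)ε)

Let ε > 0. We want δ > 0 with 0 < |w − 7| < δ ⇒ |(-5w + 1)/(w - 3) + 17/2| < ε.
Combining over a common denominator, (-5w + 1)/(w - 3) + 17/2 = [(-5w + 1)·4 − (-34)·(w - 3)] / [4·(w - 3)] = 14(w − 7) / (4(w - 3)).
So |(-5w + 1)/(w - 3) + 17/2| = 14|w − 7| / (4·|w − 3|).
Require δ ≤ 2, so |w − 3| ≥ |4| − |w − 7| > 4 − 2 = 2.
Hence |(-5w + 1)/(w - 3) + 17/2| < 14|w − 7|/(4·2) = (7/4)|w − 7|, which is < ε once |w − 7| < (4/7)ε.
Take δ = min(2, (4/7)ε). Then 0 < |w − 7| < δ forces both bounds, so |(-5w + 1)/(w - 3) + 17/2| < ε.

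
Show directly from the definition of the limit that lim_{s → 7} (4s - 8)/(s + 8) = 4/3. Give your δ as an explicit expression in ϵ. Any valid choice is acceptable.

δ = min(15/2, (45/16)ϵ)

Suppose ϵ > 0. We want δ > 0 with 0 < |s − 7| < δ ⇒ |(4s - 8)/(s + 8) − (4/3)| < ϵ.
Combining over a common denominator, (4s - 8)/(s + 8) − (4/3) = [(4s - 8)·15 − 20·(s + 8)] / [15·(s + 8)] = 40(s − 7) / (15(s + 8)).
So |(4s - 8)/(s + 8) − (4/3)| = 40|s − 7| / (15·|s + 8|).
Restrict δ ≤ 15/2. Then |s − 7| < 15/2 gives |s + 8| = |(s − 7) + 15| ≥ 15 − 15/2 = 15/2.
Hence |(4s - 8)/(s + 8) − (4/3)| < 40|s − 7|/(15·(15/2)) = (16/45)|s − 7|, which is < ϵ once |s − 7| < (45/16)ϵ.
Take δ = min(15/2, (45/16)ϵ). Then 0 < |s − 7| < δ forces both bounds, so |(4s - 8)/(s + 8) − (4/3)| < ϵ.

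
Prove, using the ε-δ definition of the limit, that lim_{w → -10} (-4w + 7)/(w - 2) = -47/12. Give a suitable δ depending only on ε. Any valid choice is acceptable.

Fix ε > 0. We want δ > 0 with 0 < |w + 10| < δ ⇒ |(-4w + 7)/(w - 2) + 47/12| < ε.
Combining over a common denominator, (-4w + 7)/(w - 2) + 47/12 = [(-4w + 7)·(-12) − 47·(w - 2)] / [(-12)·(w - 2)] = 1(w + 10) / ((-12)(w - 2)).
So |(-4w + 7)/(w - 2) + 47/12| = |w + 10| / (12·|w − 2|).
Restrict δ ≤ 6. Then |w + 10| < 6 gives |w − 2| = |(w + 10) + (-12)| ≥ 12 − 6 = 6.
Hence |(-4w + 7)/(w - 2) + 47/12| < |w + 10|/(12·6) = (1/72)|w + 10|, which is < ε once |w + 10| < 72ε.
Take δ = min(6, 72ε). Then 0 < |w + 10| < δ forces both bounds, so |(-4w + 7)/(w - 2) + 47/12| < ε.

δ = min(6, 72ε)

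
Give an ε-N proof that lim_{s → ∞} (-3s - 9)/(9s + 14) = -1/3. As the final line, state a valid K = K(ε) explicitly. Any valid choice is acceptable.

K = (13/27)/ε

Let ε > 0 be given. We seek K > 0 such that s > K implies |(-3s - 9)/(9s + 14) + 1/3| < ε.
(-3s - 9)/(9s + 14) + 1/3 = (9(-3s - 9) − (-3)(9s + 14)) / (9(9s + 14)) = -39/(9(9s + 14)).
For s > 0 we have 9s + 14 > 9s, so |(-3s - 9)/(9s + 14) + 1/3| = 39/(9(9s + 14)) < 39/(9·9s) = (13/27)/s.
Thus |(-3s - 9)/(9s + 14) + 1/3| < ε whenever s > (13/27)/ε.
Take K = (13/27)/ε. If s > K then |(-3s - 9)/(9s + 14) + 1/3| < (13/27)/s < ε.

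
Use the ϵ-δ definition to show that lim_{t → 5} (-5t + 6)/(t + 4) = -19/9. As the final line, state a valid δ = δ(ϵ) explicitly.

Fix ϵ > 0. We want δ > 0 with 0 < |t − 5| < δ ⇒ |(-5t + 6)/(t + 4) + 19/9| < ϵ.
Combining over a common denominator, (-5t + 6)/(t + 4) + 19/9 = [(-5t + 6)·9 − (-19)·(t + 4)] / [9·(t + 4)] = -26(t − 5) / (9(t + 4)).
So |(-5t + 6)/(t + 4) + 19/9| = 26|t − 5| / (9·|t + 4|).
Require δ ≤ 9/2, so |t + 4| ≥ |9| − |t − 5| > 9 − 9/2 = 9/2.
Hence |(-5t + 6)/(t + 4) + 19/9| < 26|t − 5|/(9·(9/2)) = (52/81)|t − 5|, which is < ϵ once |t − 5| < (81/52)ϵ.
Take δ = min(9/2, (81/52)ϵ). Then 0 < |t − 5| < δ forces both bounds, so |(-5t + 6)/(t + 4) + 19/9| < ϵ.

δ = min(9/2, (81/52)ϵ)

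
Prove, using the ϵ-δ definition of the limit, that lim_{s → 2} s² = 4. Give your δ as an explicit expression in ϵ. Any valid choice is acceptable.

δ = min(2, ϵ/6)

Let ϵ > 0 be given. We seek δ > 0 with 0 < |s − 2| < δ ⇒ |s² − 4| < ϵ.
Factor: s² − 4 = (s − 2)(s + 2), so |s² − 4| = |s − 2|·|s + 2|.
Impose δ ≤ 2 so that |s| < 4; then |s + 2| ≤ 6.
Hence |s² − 4| ≤ 6|s − 2|, which is < ϵ once |s − 2| < ϵ/6.
Take δ = min(2, ϵ/6). If 0 < |s − 2| < δ then both bounds hold and |s² − 4| ≤ 6|s − 2| < 6·(ϵ/6) = ϵ.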